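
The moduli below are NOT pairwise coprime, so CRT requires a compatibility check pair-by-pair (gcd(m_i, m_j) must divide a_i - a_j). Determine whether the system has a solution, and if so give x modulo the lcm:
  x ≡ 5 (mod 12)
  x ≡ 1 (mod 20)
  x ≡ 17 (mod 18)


Moduli 12, 20, 18 are not pairwise coprime, so CRT works modulo lcm(m_i) when all pairwise compatibility conditions hold.
Pairwise compatibility: gcd(m_i, m_j) must divide a_i - a_j for every pair.
Merge one congruence at a time:
  Start: x ≡ 5 (mod 12).
  Combine with x ≡ 1 (mod 20): gcd(12, 20) = 4; 1 - 5 = -4, which IS divisible by 4, so compatible.
    Write x = 5 + 12·t and substitute into x ≡ 1 (mod 20): 12·t ≡ 1 − 5 = -4 (mod 20).
    Divide the congruence (and modulus) by g = 4: 3·t ≡ -1 (mod 5).
    Reduce coefficients mod 5: 3·t ≡ 4 (mod 5).
    The inverse of 3 mod 5 is 2 (since 3·2 = 6 = 1·5 + 1), so t ≡ 2·4 = 8 ≡ 3 (mod 5).
    Then x = 5 + 12·3 = 41, valid modulo lcm(12, 20) = 60: x ≡ 41 (mod 60).
  Combine with x ≡ 17 (mod 18): gcd(60, 18) = 6; 17 - 41 = -24, which IS divisible by 6, so compatible.
    Write x = 41 + 60·t and substitute into x ≡ 17 (mod 18): 60·t ≡ 17 − 41 = -24 (mod 18).
    Divide the congruence (and modulus) by g = 6: 10·t ≡ -4 (mod 3).
    Reduce coefficients mod 3: 1·t ≡ 2 (mod 3).
    So t ≡ 2 (mod 3).
    Then x = 41 + 60·2 = 161, valid modulo lcm(60, 18) = 180: x ≡ 161 (mod 180).
Verify: 161 mod 12 = 5, 161 mod 20 = 1, 161 mod 18 = 17.

x ≡ 161 (mod 180).


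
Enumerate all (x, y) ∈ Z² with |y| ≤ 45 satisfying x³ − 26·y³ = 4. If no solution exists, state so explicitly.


The equation is x³ - 26y³ = 4. For fixed y, x³ = 26·y³ + 4, so a solution requires the RHS to be a perfect cube.
Strategy: iterate y from -45 to 45, compute RHS = 26·y³ + 4, and check whether it is a (positive or negative) perfect cube.
Check small values of y:
  y = 0: RHS = 4 is not a perfect cube.
  y = 1: RHS = 30 is not a perfect cube.
  y = -1: RHS = -22 is not a perfect cube.
  y = 2: RHS = 212 is not a perfect cube.
  y = -2: RHS = -204 is not a perfect cube.
  y = 3: RHS = 706 is not a perfect cube.
  y = -3: RHS = -698 is not a perfect cube.
Continuing the search up to |y| = 45 finds no solutions either.
No (x, y) in the scanned range satisfies the equation.

No integer solutions with |y| ≤ 45.


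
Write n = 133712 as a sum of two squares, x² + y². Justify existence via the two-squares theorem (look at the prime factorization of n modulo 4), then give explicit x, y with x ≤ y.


Step 1: Factor n = 133712 = 2^4 · 61 · 137.
Step 2: Check the mod-4 condition on each prime factor: 2 = 2 (special); 61 ≡ 1 (mod 4), exponent 1; 137 ≡ 1 (mod 4), exponent 1.
All primes ≡ 3 (mod 4) appear to even exponent (or don't appear), so by the two-squares theorem n IS expressible as a sum of two squares.
Step 3: Build a representation. Group n = k² · m with k = 4 and m = 61 · 137 = 8357 (a product of primes ≡ 1 (mod 4)); a representation of m scales to one of n via (k·x)² + (k·y)² = k²(x² + y²). Each prime p ≡ 1 (mod 4) is itself a sum of two squares; find a² by testing p − a² for a perfect square:
  61: 61 − 1² = 60, 61 − 2² = 57, 61 − 3² = 52, 61 − 4² = 45, 61 − 5² = 36 = 6² ⇒ 61 = 5² + 6².
  137: 137 − 1² = 136, 137 − 2² = 133, 137 − 3² = 128, 137 − 4² = 121 = 11² ⇒ 137 = 4² + 11².
  Combine using the Brahmagupta–Fibonacci identity (a² + b²)(c² + d²) = (ac − bd)² + (ad + bc)² = (ac + bd)² + (ad − bc)²:
  61 · 137 = 8357: from (5² + 6²)(4² + 11²), take (5·4 − 6·11, 5·11 + 6·4) = (20 − 66, 55 + 24) = (-46, 79); dropping signs (only squares matter) gives (46, 79); check 46² + 79² = 2116 + 6241 = 8357 ✓.
  Scale by k = 4: (4·46, 4·79) = (184, 316).
Step 4: Order so x ≤ y and verify: 184² + 316² = 33856 + 99856 = 133712 = n. ✓

n = 133712 = 184² + 316² (one valid representation with x ≤ y).


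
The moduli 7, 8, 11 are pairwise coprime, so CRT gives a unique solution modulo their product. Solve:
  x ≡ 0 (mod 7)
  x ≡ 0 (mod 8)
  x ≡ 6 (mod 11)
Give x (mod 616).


Moduli 7, 8, 11 are pairwise coprime; by CRT there is a unique solution modulo M = 7 · 8 · 11 = 616.
Solve pairwise, accumulating the modulus:
  Start with x ≡ 0 (mod 7).
  Combine with x ≡ 0 (mod 8): since gcd(7, 8) = 1, we get a unique residue mod 56.
    Write x = 0 + 7·t and substitute into x ≡ 0 (mod 8): 7·t ≡ 0 − 0 = 0 (mod 8).
    The inverse of 7 mod 8 is 7 (since 7·7 = 49 = 6·8 + 1), so t ≡ 7·0 = 0 ≡ 0 (mod 8).
    Then x = 0 + 7·0 = 0, valid modulo lcm(7, 8) = 56: x ≡ 0 (mod 56).
  Combine with x ≡ 6 (mod 11): since gcd(56, 11) = 1, we get a unique residue mod 616.
    Write x = 0 + 56·t and substitute into x ≡ 6 (mod 11): 56·t ≡ 6 − 0 = 6 (mod 11).
    Reduce coefficients mod 11: 1·t ≡ 6 (mod 11).
    So t ≡ 6 (mod 11).
    Then x = 0 + 56·6 = 336, valid modulo lcm(56, 11) = 616: x ≡ 336 (mod 616).
Verify: 336 mod 7 = 0 ✓, 336 mod 8 = 0 ✓, 336 mod 11 = 6 ✓.

x ≡ 336 (mod 616).


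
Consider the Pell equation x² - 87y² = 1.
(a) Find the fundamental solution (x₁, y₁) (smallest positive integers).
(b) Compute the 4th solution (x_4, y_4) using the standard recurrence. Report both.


Step 1: Find the fundamental solution (x₁, y₁) of x² - 87y² = 1.
  Expand √87 as a continued fraction. a₀ = ⌊√87⌋ = 9; iterate m_{k+1} = d_k·a_k − m_k, d_{k+1} = (87 − m_{k+1}²)/d_k, a_{k+1} = ⌊(a₀ + m_{k+1})/d_{k+1}⌋ (starting m₀ = 0, d₀ = 1), with convergents p_k = a_k·p_{k-1} + p_{k-2}, q_k = a_k·q_{k-1} + q_{k-2} (p₋₁ = 1, q₋₁ = 0):
  k = 0: a₀ = 9; p₀/q₀ = 9/1; p₀² − 87·q₀² = 81 − 87 = -6.
  k = 1: m = 9, d = 6, a = ⌊(9 + 9)/6⌋ = 3; p/q = (3·9 + 1)/(3·1 + 0) = 28/3; p² − 87·q² = 784 − 783 = 1.
  The first convergent with p² − 87·q² = 1 gives the fundamental solution (x₁, y₁) = (28, 3).
Step 2: Apply the recurrence (x_{n+1}, y_{n+1}) = (x₁x_n + 87y₁y_n, x₁y_n + y₁x_n) repeatedly.
  From (x_1, y_1) = (28, 3): x_2 = 28·28 + 87·3·3 = 1567; y_2 = 28·3 + 3·28 = 168.
  From (x_2, y_2) = (1567, 168): x_3 = 28·1567 + 87·3·168 = 87724; y_3 = 28·168 + 3·1567 = 9405.
  From (x_3, y_3) = (87724, 9405): x_4 = 28·87724 + 87·3·9405 = 4910977; y_4 = 28·9405 + 3·87724 = 526512.
Step 3: Verify x_4² - 87·y_4² = 24117695094529 - 24117695094528 = 1 (should be 1). ✓

(x_1, y_1) = (28, 3); (x_4, y_4) = (4910977, 526512).


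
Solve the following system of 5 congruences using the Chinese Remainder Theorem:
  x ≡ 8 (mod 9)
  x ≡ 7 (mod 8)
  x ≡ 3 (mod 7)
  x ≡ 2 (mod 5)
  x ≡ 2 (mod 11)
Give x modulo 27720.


Product of moduli M = 9 · 8 · 7 · 5 · 11 = 27720.
Merge one congruence at a time:
  Start: x ≡ 8 (mod 9).
  Combine with x ≡ 7 (mod 8); new modulus lcm = 72.
    Write x = 8 + 9·t and substitute into x ≡ 7 (mod 8): 9·t ≡ 7 − 8 = -1 (mod 8).
    Reduce coefficients mod 8: 1·t ≡ 7 (mod 8).
    So t ≡ 7 (mod 8).
    Then x = 8 + 9·7 = 71, valid modulo lcm(9, 8) = 72: x ≡ 71 (mod 72).
  Combine with x ≡ 3 (mod 7); new modulus lcm = 504.
    Write x = 71 + 72·t and substitute into x ≡ 3 (mod 7): 72·t ≡ 3 − 71 = -68 (mod 7).
    Reduce coefficients mod 7: 2·t ≡ 2 (mod 7).
    The inverse of 2 mod 7 is 4 (since 2·4 = 8 = 1·7 + 1), so t ≡ 4·2 = 8 ≡ 1 (mod 7).
    Then x = 71 + 72·1 = 143, valid modulo lcm(72, 7) = 504: x ≡ 143 (mod 504).
  Combine with x ≡ 2 (mod 5); new modulus lcm = 2520.
    Write x = 143 + 504·t and substitute into x ≡ 2 (mod 5): 504·t ≡ 2 − 143 = -141 (mod 5).
    Reduce coefficients mod 5: 4·t ≡ 4 (mod 5).
    The inverse of 4 mod 5 is 4 (since 4·4 = 16 = 3·5 + 1), so t ≡ 4·4 = 16 ≡ 1 (mod 5).
    Then x = 143 + 504·1 = 647, valid modulo lcm(504, 5) = 2520: x ≡ 647 (mod 2520).
  Combine with x ≡ 2 (mod 11); new modulus lcm = 27720.
    Write x = 647 + 2520·t and substitute into x ≡ 2 (mod 11): 2520·t ≡ 2 − 647 = -645 (mod 11).
    Reduce coefficients mod 11: 1·t ≡ 4 (mod 11).
    So t ≡ 4 (mod 11).
    Then x = 647 + 2520·4 = 10727, valid modulo lcm(2520, 11) = 27720: x ≡ 10727 (mod 27720).
Verify against each original: 10727 mod 9 = 8, 10727 mod 8 = 7, 10727 mod 7 = 3, 10727 mod 5 = 2, 10727 mod 11 = 2.

x ≡ 10727 (mod 27720).


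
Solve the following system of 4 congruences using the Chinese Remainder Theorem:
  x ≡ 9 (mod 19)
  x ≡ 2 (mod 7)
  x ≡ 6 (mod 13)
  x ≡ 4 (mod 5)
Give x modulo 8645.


Product of moduli M = 19 · 7 · 13 · 5 = 8645.
Merge one congruence at a time:
  Start: x ≡ 9 (mod 19).
  Combine with x ≡ 2 (mod 7); new modulus lcm = 133.
    Write x = 9 + 19·t and substitute into x ≡ 2 (mod 7): 19·t ≡ 2 − 9 = -7 (mod 7).
    Reduce coefficients mod 7: 5·t ≡ 0 (mod 7).
    The inverse of 5 mod 7 is 3 (since 5·3 = 15 = 2·7 + 1), so t ≡ 3·0 = 0 ≡ 0 (mod 7).
    Then x = 9 + 19·0 = 9, valid modulo lcm(19, 7) = 133: x ≡ 9 (mod 133).
  Combine with x ≡ 6 (mod 13); new modulus lcm = 1729.
    Write x = 9 + 133·t and substitute into x ≡ 6 (mod 13): 133·t ≡ 6 − 9 = -3 (mod 13).
    Reduce coefficients mod 13: 3·t ≡ 10 (mod 13).
    The inverse of 3 mod 13 is 9 (since 3·9 = 27 = 2·13 + 1), so t ≡ 9·10 = 90 ≡ 12 (mod 13).
    Then x = 9 + 133·12 = 1605, valid modulo lcm(133, 13) = 1729: x ≡ 1605 (mod 1729).
  Combine with x ≡ 4 (mod 5); new modulus lcm = 8645.
    Write x = 1605 + 1729·t and substitute into x ≡ 4 (mod 5): 1729·t ≡ 4 − 1605 = -1601 (mod 5).
    Reduce coefficients mod 5: 4·t ≡ 4 (mod 5).
    The inverse of 4 mod 5 is 4 (since 4·4 = 16 = 3·5 + 1), so t ≡ 4·4 = 16 ≡ 1 (mod 5).
    Then x = 1605 + 1729·1 = 3334, valid modulo lcm(1729, 5) = 8645: x ≡ 3334 (mod 8645).
Verify against each original: 3334 mod 19 = 9, 3334 mod 7 = 2, 3334 mod 13 = 6, 3334 mod 5 = 4.

x ≡ 3334 (mod 8645).


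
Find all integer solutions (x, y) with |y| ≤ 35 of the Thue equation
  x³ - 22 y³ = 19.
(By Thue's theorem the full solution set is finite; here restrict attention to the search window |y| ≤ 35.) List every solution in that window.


The equation is x³ - 22y³ = 19. For fixed y, x³ = 22·y³ + 19, so a solution requires the RHS to be a perfect cube.
Strategy: iterate y from -35 to 35, compute RHS = 22·y³ + 19, and check whether it is a (positive or negative) perfect cube.
Check small values of y:
  y = 0: RHS = 19 is not a perfect cube.
  y = 1: RHS = 41 is not a perfect cube.
  y = -1: RHS = -3 is not a perfect cube.
  y = 2: RHS = 195 is not a perfect cube.
  y = -2: RHS = -157 is not a perfect cube.
  y = 3: RHS = 613 is not a perfect cube.
  y = -3: RHS = -575 is not a perfect cube.
Continuing the search up to |y| = 35 finds no solutions either.
No (x, y) in the scanned range satisfies the equation.

No integer solutions with |y| ≤ 35.


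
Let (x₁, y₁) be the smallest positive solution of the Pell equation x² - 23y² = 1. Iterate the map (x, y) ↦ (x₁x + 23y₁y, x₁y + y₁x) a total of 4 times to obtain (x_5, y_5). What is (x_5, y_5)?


Step 1: Find the fundamental solution (x₁, y₁) of x² - 23y² = 1.
  Expand √23 as a continued fraction. a₀ = ⌊√23⌋ = 4; iterate m_{k+1} = d_k·a_k − m_k, d_{k+1} = (23 − m_{k+1}²)/d_k, a_{k+1} = ⌊(a₀ + m_{k+1})/d_{k+1}⌋ (starting m₀ = 0, d₀ = 1), with convergents p_k = a_k·p_{k-1} + p_{k-2}, q_k = a_k·q_{k-1} + q_{k-2} (p₋₁ = 1, q₋₁ = 0):
  k = 0: a₀ = 4; p₀/q₀ = 4/1; p₀² − 23·q₀² = 16 − 23 = -7.
  k = 1: m = 4, d = 7, a = ⌊(4 + 4)/7⌋ = 1; p/q = (1·4 + 1)/(1·1 + 0) = 5/1; p² − 23·q² = 25 − 23 = 2.
  k = 2: m = 3, d = 2, a = ⌊(4 + 3)/2⌋ = 3; p/q = (3·5 + 4)/(3·1 + 1) = 19/4; p² − 23·q² = 361 − 368 = -7.
  k = 3: m = 3, d = 7, a = ⌊(4 + 3)/7⌋ = 1; p/q = (1·19 + 5)/(1·4 + 1) = 24/5; p² − 23·q² = 576 − 575 = 1.
  The first convergent with p² − 23·q² = 1 gives the fundamental solution (x₁, y₁) = (24, 5).
Step 2: Apply the recurrence (x_{n+1}, y_{n+1}) = (x₁x_n + 23y₁y_n, x₁y_n + y₁x_n) repeatedly.
  From (x_1, y_1) = (24, 5): x_2 = 24·24 + 23·5·5 = 1151; y_2 = 24·5 + 5·24 = 240.
  From (x_2, y_2) = (1151, 240): x_3 = 24·1151 + 23·5·240 = 55224; y_3 = 24·240 + 5·1151 = 11515.
  From (x_3, y_3) = (55224, 11515): x_4 = 24·55224 + 23·5·11515 = 2649601; y_4 = 24·11515 + 5·55224 = 552480.
  From (x_4, y_4) = (2649601, 552480): x_5 = 24·2649601 + 23·5·552480 = 127125624; y_5 = 24·552480 + 5·2649601 = 26507525.
Step 3: Verify x_5² - 23·y_5² = 16160924277389376 - 16160924277389375 = 1 (should be 1). ✓

(x_1, y_1) = (24, 5); (x_5, y_5) = (127125624, 26507525).


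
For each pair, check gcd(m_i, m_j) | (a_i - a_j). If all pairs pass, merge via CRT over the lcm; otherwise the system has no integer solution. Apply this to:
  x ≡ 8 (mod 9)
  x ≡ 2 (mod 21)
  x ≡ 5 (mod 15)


Moduli 9, 21, 15 are not pairwise coprime, so CRT works modulo lcm(m_i) when all pairwise compatibility conditions hold.
Pairwise compatibility: gcd(m_i, m_j) must divide a_i - a_j for every pair.
Merge one congruence at a time:
  Start: x ≡ 8 (mod 9).
  Combine with x ≡ 2 (mod 21): gcd(9, 21) = 3; 2 - 8 = -6, which IS divisible by 3, so compatible.
    Write x = 8 + 9·t and substitute into x ≡ 2 (mod 21): 9·t ≡ 2 − 8 = -6 (mod 21).
    Divide the congruence (and modulus) by g = 3: 3·t ≡ -2 (mod 7).
    Reduce coefficients mod 7: 3·t ≡ 5 (mod 7).
    The inverse of 3 mod 7 is 5 (since 3·5 = 15 = 2·7 + 1), so t ≡ 5·5 = 25 ≡ 4 (mod 7).
    Then x = 8 + 9·4 = 44, valid modulo lcm(9, 21) = 63: x ≡ 44 (mod 63).
  Combine with x ≡ 5 (mod 15): gcd(63, 15) = 3; 5 - 44 = -39, which IS divisible by 3, so compatible.
    Write x = 44 + 63·t and substitute into x ≡ 5 (mod 15): 63·t ≡ 5 − 44 = -39 (mod 15).
    Divide the congruence (and modulus) by g = 3: 21·t ≡ -13 (mod 5).
    Reduce coefficients mod 5: 1·t ≡ 2 (mod 5).
    So t ≡ 2 (mod 5).
    Then x = 44 + 63·2 = 170, valid modulo lcm(63, 15) = 315: x ≡ 170 (mod 315).
Verify: 170 mod 9 = 8, 170 mod 21 = 2, 170 mod 15 = 5.

x ≡ 170 (mod 315).


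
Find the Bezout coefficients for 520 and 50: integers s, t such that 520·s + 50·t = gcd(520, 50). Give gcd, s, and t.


Euclidean algorithm on (520, 50) — divide until remainder is 0:
  520 = 10 · 50 + 20
  50 = 2 · 20 + 10
  20 = 2 · 10 + 0
gcd(520, 50) = 10.
Track Bezout coefficients alongside the remainders: start with r₀ = 520 = a·1 + b·0 (s = 1, t = 0) and r₁ = 50 = a·0 + b·1 (s = 0, t = 1); each new remainder r_{k+1} = r_{k-1} − q_k·r_k inherits s_{k+1} = s_{k-1} − q_k·s_k, t_{k+1} = t_{k-1} − q_k·t_k, so r_k = a·s_k + b·t_k at every step:
  q = 10: r = 20, s = 1 − 10·0 = 1, t = 0 − 10·1 = -10  (check: 520·1 + 50·(-10) = 20)
  q = 2: r = 10, s = 0 − 2·1 = -2, t = 1 − 2·(-10) = 21  (check: 520·(-2) + 50·21 = 10)
The row with r = 10 (the gcd) gives the Bezout coefficients s = -2, t = 21.
Result: 520 · (-2) + 50 · (21) = 10.

gcd(520, 50) = 10; s = -2, t = 21 (check: 520·(-2) + 50·21 = 10).


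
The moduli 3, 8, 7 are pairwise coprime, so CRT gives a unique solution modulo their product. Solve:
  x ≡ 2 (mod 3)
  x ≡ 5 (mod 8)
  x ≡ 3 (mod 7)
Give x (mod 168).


Moduli 3, 8, 7 are pairwise coprime; by CRT there is a unique solution modulo M = 3 · 8 · 7 = 168.
Solve pairwise, accumulating the modulus:
  Start with x ≡ 2 (mod 3).
  Combine with x ≡ 5 (mod 8): since gcd(3, 8) = 1, we get a unique residue mod 24.
    Write x = 2 + 3·t and substitute into x ≡ 5 (mod 8): 3·t ≡ 5 − 2 = 3 (mod 8).
    The inverse of 3 mod 8 is 3 (since 3·3 = 9 = 1·8 + 1), so t ≡ 3·3 = 9 ≡ 1 (mod 8).
    Then x = 2 + 3·1 = 5, valid modulo lcm(3, 8) = 24: x ≡ 5 (mod 24).
  Combine with x ≡ 3 (mod 7): since gcd(24, 7) = 1, we get a unique residue mod 168.
    Write x = 5 + 24·t and substitute into x ≡ 3 (mod 7): 24·t ≡ 3 − 5 = -2 (mod 7).
    Reduce coefficients mod 7: 3·t ≡ 5 (mod 7).
    The inverse of 3 mod 7 is 5 (since 3·5 = 15 = 2·7 + 1), so t ≡ 5·5 = 25 ≡ 4 (mod 7).
    Then x = 5 + 24·4 = 101, valid modulo lcm(24, 7) = 168: x ≡ 101 (mod 168).
Verify: 101 mod 3 = 2 ✓, 101 mod 8 = 5 ✓, 101 mod 7 = 3 ✓.

x ≡ 101 (mod 168).


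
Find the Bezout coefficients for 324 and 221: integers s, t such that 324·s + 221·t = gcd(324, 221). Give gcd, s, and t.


Euclidean algorithm on (324, 221) — divide until remainder is 0:
  324 = 1 · 221 + 103
  221 = 2 · 103 + 15
  103 = 6 · 15 + 13
  15 = 1 · 13 + 2
  13 = 6 · 2 + 1
  2 = 2 · 1 + 0
gcd(324, 221) = 1.
Track Bezout coefficients alongside the remainders: start with r₀ = 324 = a·1 + b·0 (s = 1, t = 0) and r₁ = 221 = a·0 + b·1 (s = 0, t = 1); each new remainder r_{k+1} = r_{k-1} − q_k·r_k inherits s_{k+1} = s_{k-1} − q_k·s_k, t_{k+1} = t_{k-1} − q_k·t_k, so r_k = a·s_k + b·t_k at every step:
  q = 1: r = 103, s = 1 − 1·0 = 1, t = 0 − 1·1 = -1  (check: 324·1 + 221·(-1) = 103)
  q = 2: r = 15, s = 0 − 2·1 = -2, t = 1 − 2·(-1) = 3  (check: 324·(-2) + 221·3 = 15)
  q = 6: r = 13, s = 1 − 6·(-2) = 13, t = -1 − 6·3 = -19  (check: 324·13 + 221·(-19) = 13)
  q = 1: r = 2, s = -2 − 1·13 = -15, t = 3 − 1·(-19) = 22  (check: 324·(-15) + 221·22 = 2)
  q = 6: r = 1, s = 13 − 6·(-15) = 103, t = -19 − 6·22 = -151  (check: 324·103 + 221·(-151) = 1)
The row with r = 1 (the gcd) gives the Bezout coefficients s = 103, t = -151.
Result: 324 · (103) + 221 · (-151) = 1.

gcd(324, 221) = 1; s = 103, t = -151 (check: 324·103 + 221·(-151) = 1).


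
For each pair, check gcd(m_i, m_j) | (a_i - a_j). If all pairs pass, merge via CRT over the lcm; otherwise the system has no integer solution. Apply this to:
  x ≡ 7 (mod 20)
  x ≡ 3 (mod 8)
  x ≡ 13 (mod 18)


Moduli 20, 8, 18 are not pairwise coprime, so CRT works modulo lcm(m_i) when all pairwise compatibility conditions hold.
Pairwise compatibility: gcd(m_i, m_j) must divide a_i - a_j for every pair.
Merge one congruence at a time:
  Start: x ≡ 7 (mod 20).
  Combine with x ≡ 3 (mod 8): gcd(20, 8) = 4; 3 - 7 = -4, which IS divisible by 4, so compatible.
    Write x = 7 + 20·t and substitute into x ≡ 3 (mod 8): 20·t ≡ 3 − 7 = -4 (mod 8).
    Divide the congruence (and modulus) by g = 4: 5·t ≡ -1 (mod 2).
    Reduce coefficients mod 2: 1·t ≡ 1 (mod 2).
    So t ≡ 1 (mod 2).
    Then x = 7 + 20·1 = 27, valid modulo lcm(20, 8) = 40: x ≡ 27 (mod 40).
  Combine with x ≡ 13 (mod 18): gcd(40, 18) = 2; 13 - 27 = -14, which IS divisible by 2, so compatible.
    Write x = 27 + 40·t and substitute into x ≡ 13 (mod 18): 40·t ≡ 13 − 27 = -14 (mod 18).
    Divide the congruence (and modulus) by g = 2: 20·t ≡ -7 (mod 9).
    Reduce coefficients mod 9: 2·t ≡ 2 (mod 9).
    The inverse of 2 mod 9 is 5 (since 2·5 = 10 = 1·9 + 1), so t ≡ 5·2 = 10 ≡ 1 (mod 9).
    Then x = 27 + 40·1 = 67, valid modulo lcm(40, 18) = 360: x ≡ 67 (mod 360).
Verify: 67 mod 20 = 7, 67 mod 8 = 3, 67 mod 18 = 13.

x ≡ 67 (mod 360).


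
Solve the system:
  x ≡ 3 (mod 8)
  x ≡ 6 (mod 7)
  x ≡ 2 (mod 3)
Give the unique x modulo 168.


Moduli 8, 7, 3 are pairwise coprime; by CRT there is a unique solution modulo M = 8 · 7 · 3 = 168.
Solve pairwise, accumulating the modulus:
  Start with x ≡ 3 (mod 8).
  Combine with x ≡ 6 (mod 7): since gcd(8, 7) = 1, we get a unique residue mod 56.
    Write x = 3 + 8·t and substitute into x ≡ 6 (mod 7): 8·t ≡ 6 − 3 = 3 (mod 7).
    Reduce coefficients mod 7: 1·t ≡ 3 (mod 7).
    So t ≡ 3 (mod 7).
    Then x = 3 + 8·3 = 27, valid modulo lcm(8, 7) = 56: x ≡ 27 (mod 56).
  Combine with x ≡ 2 (mod 3): since gcd(56, 3) = 1, we get a unique residue mod 168.
    Write x = 27 + 56·t and substitute into x ≡ 2 (mod 3): 56·t ≡ 2 − 27 = -25 (mod 3).
    Reduce coefficients mod 3: 2·t ≡ 2 (mod 3).
    The inverse of 2 mod 3 is 2 (since 2·2 = 4 = 1·3 + 1), so t ≡ 2·2 = 4 ≡ 1 (mod 3).
    Then x = 27 + 56·1 = 83, valid modulo lcm(56, 3) = 168: x ≡ 83 (mod 168).
Verify: 83 mod 8 = 3 ✓, 83 mod 7 = 6 ✓, 83 mod 3 = 2 ✓.

x ≡ 83 (mod 168).


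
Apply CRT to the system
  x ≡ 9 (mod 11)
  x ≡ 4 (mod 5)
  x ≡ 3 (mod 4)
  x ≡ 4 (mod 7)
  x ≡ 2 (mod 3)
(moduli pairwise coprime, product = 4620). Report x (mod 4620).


Product of moduli M = 11 · 5 · 4 · 7 · 3 = 4620.
Merge one congruence at a time:
  Start: x ≡ 9 (mod 11).
  Combine with x ≡ 4 (mod 5); new modulus lcm = 55.
    Write x = 9 + 11·t and substitute into x ≡ 4 (mod 5): 11·t ≡ 4 − 9 = -5 (mod 5).
    Reduce coefficients mod 5: 1·t ≡ 0 (mod 5).
    So t ≡ 0 (mod 5).
    Then x = 9 + 11·0 = 9, valid modulo lcm(11, 5) = 55: x ≡ 9 (mod 55).
  Combine with x ≡ 3 (mod 4); new modulus lcm = 220.
    Write x = 9 + 55·t and substitute into x ≡ 3 (mod 4): 55·t ≡ 3 − 9 = -6 (mod 4).
    Reduce coefficients mod 4: 3·t ≡ 2 (mod 4).
    The inverse of 3 mod 4 is 3 (since 3·3 = 9 = 2·4 + 1), so t ≡ 3·2 = 6 ≡ 2 (mod 4).
    Then x = 9 + 55·2 = 119, valid modulo lcm(55, 4) = 220: x ≡ 119 (mod 220).
  Combine with x ≡ 4 (mod 7); new modulus lcm = 1540.
    Write x = 119 + 220·t and substitute into x ≡ 4 (mod 7): 220·t ≡ 4 − 119 = -115 (mod 7).
    Reduce coefficients mod 7: 3·t ≡ 4 (mod 7).
    The inverse of 3 mod 7 is 5 (since 3·5 = 15 = 2·7 + 1), so t ≡ 5·4 = 20 ≡ 6 (mod 7).
    Then x = 119 + 220·6 = 1439, valid modulo lcm(220, 7) = 1540: x ≡ 1439 (mod 1540).
  Combine with x ≡ 2 (mod 3); new modulus lcm = 4620.
    Write x = 1439 + 1540·t and substitute into x ≡ 2 (mod 3): 1540·t ≡ 2 − 1439 = -1437 (mod 3).
    Reduce coefficients mod 3: 1·t ≡ 0 (mod 3).
    So t ≡ 0 (mod 3).
    Then x = 1439 + 1540·0 = 1439, valid modulo lcm(1540, 3) = 4620: x ≡ 1439 (mod 4620).
Verify against each original: 1439 mod 11 = 9, 1439 mod 5 = 4, 1439 mod 4 = 3, 1439 mod 7 = 4, 1439 mod 3 = 2.

x ≡ 1439 (mod 4620).


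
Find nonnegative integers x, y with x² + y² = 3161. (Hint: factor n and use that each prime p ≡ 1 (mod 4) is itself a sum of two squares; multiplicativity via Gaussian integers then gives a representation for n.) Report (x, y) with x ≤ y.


Step 1: Factor n = 3161 = 29 · 109.
Step 2: Check the mod-4 condition on each prime factor: 29 ≡ 1 (mod 4), exponent 1; 109 ≡ 1 (mod 4), exponent 1.
All primes ≡ 3 (mod 4) appear to even exponent (or don't appear), so by the two-squares theorem n IS expressible as a sum of two squares.
Step 3: Build a representation. Here n = 29 · 109 is a product of primes ≡ 1 (mod 4). Each prime p ≡ 1 (mod 4) is itself a sum of two squares; find a² by testing p − a² for a perfect square:
  29: 29 − 1² = 28, 29 − 2² = 25 = 5² ⇒ 29 = 2² + 5².
  109: 109 − 1² = 108, 109 − 2² = 105, 109 − 3² = 100 = 10² ⇒ 109 = 3² + 10².
  Combine using the Brahmagupta–Fibonacci identity (a² + b²)(c² + d²) = (ac − bd)² + (ad + bc)² = (ac + bd)² + (ad − bc)²:
  29 · 109 = 3161: from (2² + 5²)(3² + 10²), take (2·3 − 5·10, 2·10 + 5·3) = (6 − 50, 20 + 15) = (-44, 35); dropping signs (only squares matter) gives (44, 35); check 44² + 35² = 1936 + 1225 = 3161 ✓.
Step 4: Order so x ≤ y and verify: 35² + 44² = 1225 + 1936 = 3161 = n. ✓

n = 3161 = 35² + 44² (one valid representation with x ≤ y).


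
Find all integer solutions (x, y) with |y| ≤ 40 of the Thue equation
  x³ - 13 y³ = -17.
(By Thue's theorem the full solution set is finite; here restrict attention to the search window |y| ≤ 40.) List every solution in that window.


The equation is x³ - 13y³ = -17. For fixed y, x³ = 13·y³ − 17, so a solution requires the RHS to be a perfect cube.
Strategy: iterate y from -40 to 40, compute RHS = 13·y³ − 17, and check whether it is a (positive or negative) perfect cube.
Check small values of y:
  y = 0: RHS = -17 is not a perfect cube.
  y = 1: RHS = -4 is not a perfect cube.
  y = -1: RHS = -30 is not a perfect cube.
  y = 2: RHS = 87 is not a perfect cube.
  y = -2: RHS = -121 is not a perfect cube.
  y = 3: RHS = 334 is not a perfect cube.
  y = -3: RHS = -368 is not a perfect cube.
Continuing the search up to |y| = 40 finds no solutions either.
No (x, y) in the scanned range satisfies the equation.

No integer solutions with |y| ≤ 40.


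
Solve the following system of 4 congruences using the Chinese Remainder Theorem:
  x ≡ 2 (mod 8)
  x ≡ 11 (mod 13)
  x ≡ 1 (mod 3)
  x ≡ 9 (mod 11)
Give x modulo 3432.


Product of moduli M = 8 · 13 · 3 · 11 = 3432.
Merge one congruence at a time:
  Start: x ≡ 2 (mod 8).
  Combine with x ≡ 11 (mod 13); new modulus lcm = 104.
    Write x = 2 + 8·t and substitute into x ≡ 11 (mod 13): 8·t ≡ 11 − 2 = 9 (mod 13).
    The inverse of 8 mod 13 is 5 (since 8·5 = 40 = 3·13 + 1), so t ≡ 5·9 = 45 ≡ 6 (mod 13).
    Then x = 2 + 8·6 = 50, valid modulo lcm(8, 13) = 104: x ≡ 50 (mod 104).
  Combine with x ≡ 1 (mod 3); new modulus lcm = 312.
    Write x = 50 + 104·t and substitute into x ≡ 1 (mod 3): 104·t ≡ 1 − 50 = -49 (mod 3).
    Reduce coefficients mod 3: 2·t ≡ 2 (mod 3).
    The inverse of 2 mod 3 is 2 (since 2·2 = 4 = 1·3 + 1), so t ≡ 2·2 = 4 ≡ 1 (mod 3).
    Then x = 50 + 104·1 = 154, valid modulo lcm(104, 3) = 312: x ≡ 154 (mod 312).
  Combine with x ≡ 9 (mod 11); new modulus lcm = 3432.
    Write x = 154 + 312·t and substitute into x ≡ 9 (mod 11): 312·t ≡ 9 − 154 = -145 (mod 11).
    Reduce coefficients mod 11: 4·t ≡ 9 (mod 11).
    The inverse of 4 mod 11 is 3 (since 4·3 = 12 = 1·11 + 1), so t ≡ 3·9 = 27 ≡ 5 (mod 11).
    Then x = 154 + 312·5 = 1714, valid modulo lcm(312, 11) = 3432: x ≡ 1714 (mod 3432).
Verify against each original: 1714 mod 8 = 2, 1714 mod 13 = 11, 1714 mod 3 = 1, 1714 mod 11 = 9.

x ≡ 1714 (mod 3432).


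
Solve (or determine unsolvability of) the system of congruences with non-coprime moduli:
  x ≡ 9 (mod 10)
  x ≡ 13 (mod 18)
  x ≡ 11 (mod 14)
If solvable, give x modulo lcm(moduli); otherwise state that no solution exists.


Moduli 10, 18, 14 are not pairwise coprime, so CRT works modulo lcm(m_i) when all pairwise compatibility conditions hold.
Pairwise compatibility: gcd(m_i, m_j) must divide a_i - a_j for every pair.
Merge one congruence at a time:
  Start: x ≡ 9 (mod 10).
  Combine with x ≡ 13 (mod 18): gcd(10, 18) = 2; 13 - 9 = 4, which IS divisible by 2, so compatible.
    Write x = 9 + 10·t and substitute into x ≡ 13 (mod 18): 10·t ≡ 13 − 9 = 4 (mod 18).
    Divide the congruence (and modulus) by g = 2: 5·t ≡ 2 (mod 9).
    The inverse of 5 mod 9 is 2 (since 5·2 = 10 = 1·9 + 1), so t ≡ 2·2 = 4 ≡ 4 (mod 9).
    Then x = 9 + 10·4 = 49, valid modulo lcm(10, 18) = 90: x ≡ 49 (mod 90).
  Combine with x ≡ 11 (mod 14): gcd(90, 14) = 2; 11 - 49 = -38, which IS divisible by 2, so compatible.
    Write x = 49 + 90·t and substitute into x ≡ 11 (mod 14): 90·t ≡ 11 − 49 = -38 (mod 14).
    Divide the congruence (and modulus) by g = 2: 45·t ≡ -19 (mod 7).
    Reduce coefficients mod 7: 3·t ≡ 2 (mod 7).
    The inverse of 3 mod 7 is 5 (since 3·5 = 15 = 2·7 + 1), so t ≡ 5·2 = 10 ≡ 3 (mod 7).
    Then x = 49 + 90·3 = 319, valid modulo lcm(90, 14) = 630: x ≡ 319 (mod 630).
Verify: 319 mod 10 = 9, 319 mod 18 = 13, 319 mod 14 = 11.

x ≡ 319 (mod 630).


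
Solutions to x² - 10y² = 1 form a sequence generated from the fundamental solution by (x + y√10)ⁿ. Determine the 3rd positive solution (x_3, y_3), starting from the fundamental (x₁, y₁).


Step 1: Find the fundamental solution (x₁, y₁) of x² - 10y² = 1.
  Expand √10 as a continued fraction. a₀ = ⌊√10⌋ = 3; iterate m_{k+1} = d_k·a_k − m_k, d_{k+1} = (10 − m_{k+1}²)/d_k, a_{k+1} = ⌊(a₀ + m_{k+1})/d_{k+1}⌋ (starting m₀ = 0, d₀ = 1), with convergents p_k = a_k·p_{k-1} + p_{k-2}, q_k = a_k·q_{k-1} + q_{k-2} (p₋₁ = 1, q₋₁ = 0):
  k = 0: a₀ = 3; p₀/q₀ = 3/1; p₀² − 10·q₀² = 9 − 10 = -1.
  k = 1: m = 3, d = 1, a = ⌊(3 + 3)/1⌋ = 6; p/q = (6·3 + 1)/(6·1 + 0) = 19/6; p² − 10·q² = 361 − 360 = 1.
  The first convergent with p² − 10·q² = 1 gives the fundamental solution (x₁, y₁) = (19, 6).
Step 2: Apply the recurrence (x_{n+1}, y_{n+1}) = (x₁x_n + 10y₁y_n, x₁y_n + y₁x_n) repeatedly.
  From (x_1, y_1) = (19, 6): x_2 = 19·19 + 10·6·6 = 721; y_2 = 19·6 + 6·19 = 228.
  From (x_2, y_2) = (721, 228): x_3 = 19·721 + 10·6·228 = 27379; y_3 = 19·228 + 6·721 = 8658.
Step 3: Verify x_3² - 10·y_3² = 749609641 - 749609640 = 1 (should be 1). ✓

(x_1, y_1) = (19, 6); (x_3, y_3) = (27379, 8658).


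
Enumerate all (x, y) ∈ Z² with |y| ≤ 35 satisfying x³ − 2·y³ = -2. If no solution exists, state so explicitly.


The equation is x³ - 2y³ = -2. For fixed y, x³ = 2·y³ − 2, so a solution requires the RHS to be a perfect cube.
Strategy: iterate y from -35 to 35, compute RHS = 2·y³ − 2, and check whether it is a (positive or negative) perfect cube.
Check small values of y:
  y = 0: RHS = -2 is not a perfect cube.
  y = 1: RHS = 0 = (0)³ ⇒ x = 0 works.
  y = -1: RHS = -4 is not a perfect cube.
  y = 2: RHS = 14 is not a perfect cube.
  y = -2: RHS = -18 is not a perfect cube.
  y = 3: RHS = 52 is not a perfect cube.
  y = -3: RHS = -56 is not a perfect cube.
Continuing the search up to |y| = 35 finds no further solutions beyond those listed.
Collected solutions: (0, 1).

Solutions (with |y| ≤ 35): (0, 1).


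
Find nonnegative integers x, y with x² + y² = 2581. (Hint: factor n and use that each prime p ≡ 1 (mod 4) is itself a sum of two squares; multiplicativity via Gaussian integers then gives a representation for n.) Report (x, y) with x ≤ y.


Step 1: Factor n = 2581 = 29 · 89.
Step 2: Check the mod-4 condition on each prime factor: 29 ≡ 1 (mod 4), exponent 1; 89 ≡ 1 (mod 4), exponent 1.
All primes ≡ 3 (mod 4) appear to even exponent (or don't appear), so by the two-squares theorem n IS expressible as a sum of two squares.
Step 3: Build a representation. Here n = 29 · 89 is a product of primes ≡ 1 (mod 4). Each prime p ≡ 1 (mod 4) is itself a sum of two squares; find a² by testing p − a² for a perfect square:
  29: 29 − 1² = 28, 29 − 2² = 25 = 5² ⇒ 29 = 2² + 5².
  89: 89 − 1² = 88, 89 − 2² = 85, 89 − 3² = 80, 89 − 4² = 73, 89 − 5² = 64 = 8² ⇒ 89 = 5² + 8².
  Combine using the Brahmagupta–Fibonacci identity (a² + b²)(c² + d²) = (ac − bd)² + (ad + bc)² = (ac + bd)² + (ad − bc)²:
  29 · 89 = 2581: from (2² + 5²)(5² + 8²), take (2·5 − 5·8, 2·8 + 5·5) = (10 − 40, 16 + 25) = (-30, 41); dropping signs (only squares matter) gives (30, 41); check 30² + 41² = 900 + 1681 = 2581 ✓.
Step 4: Order so x ≤ y and verify: 30² + 41² = 900 + 1681 = 2581 = n. ✓

n = 2581 = 30² + 41² (one valid representation with x ≤ y).


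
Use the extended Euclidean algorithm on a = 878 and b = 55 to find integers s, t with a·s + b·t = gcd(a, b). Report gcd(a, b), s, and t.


Euclidean algorithm on (878, 55) — divide until remainder is 0:
  878 = 15 · 55 + 53
  55 = 1 · 53 + 2
  53 = 26 · 2 + 1
  2 = 2 · 1 + 0
gcd(878, 55) = 1.
Track Bezout coefficients alongside the remainders: start with r₀ = 878 = a·1 + b·0 (s = 1, t = 0) and r₁ = 55 = a·0 + b·1 (s = 0, t = 1); each new remainder r_{k+1} = r_{k-1} − q_k·r_k inherits s_{k+1} = s_{k-1} − q_k·s_k, t_{k+1} = t_{k-1} − q_k·t_k, so r_k = a·s_k + b·t_k at every step:
  q = 15: r = 53, s = 1 − 15·0 = 1, t = 0 − 15·1 = -15  (check: 878·1 + 55·(-15) = 53)
  q = 1: r = 2, s = 0 − 1·1 = -1, t = 1 − 1·(-15) = 16  (check: 878·(-1) + 55·16 = 2)
  q = 26: r = 1, s = 1 − 26·(-1) = 27, t = -15 − 26·16 = -431  (check: 878·27 + 55·(-431) = 1)
The row with r = 1 (the gcd) gives the Bezout coefficients s = 27, t = -431.
Result: 878 · (27) + 55 · (-431) = 1.

gcd(878, 55) = 1; s = 27, t = -431 (check: 878·27 + 55·(-431) = 1).


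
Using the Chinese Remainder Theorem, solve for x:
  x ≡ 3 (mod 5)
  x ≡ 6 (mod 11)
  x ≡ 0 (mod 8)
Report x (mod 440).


Moduli 5, 11, 8 are pairwise coprime; by CRT there is a unique solution modulo M = 5 · 11 · 8 = 440.
Solve pairwise, accumulating the modulus:
  Start with x ≡ 3 (mod 5).
  Combine with x ≡ 6 (mod 11): since gcd(5, 11) = 1, we get a unique residue mod 55.
    Write x = 3 + 5·t and substitute into x ≡ 6 (mod 11): 5·t ≡ 6 − 3 = 3 (mod 11).
    The inverse of 5 mod 11 is 9 (since 5·9 = 45 = 4·11 + 1), so t ≡ 9·3 = 27 ≡ 5 (mod 11).
    Then x = 3 + 5·5 = 28, valid modulo lcm(5, 11) = 55: x ≡ 28 (mod 55).
  Combine with x ≡ 0 (mod 8): since gcd(55, 8) = 1, we get a unique residue mod 440.
    Write x = 28 + 55·t and substitute into x ≡ 0 (mod 8): 55·t ≡ 0 − 28 = -28 (mod 8).
    Reduce coefficients mod 8: 7·t ≡ 4 (mod 8).
    The inverse of 7 mod 8 is 7 (since 7·7 = 49 = 6·8 + 1), so t ≡ 7·4 = 28 ≡ 4 (mod 8).
    Then x = 28 + 55·4 = 248, valid modulo lcm(55, 8) = 440: x ≡ 248 (mod 440).
Verify: 248 mod 5 = 3 ✓, 248 mod 11 = 6 ✓, 248 mod 8 = 0 ✓.

x ≡ 248 (mod 440).


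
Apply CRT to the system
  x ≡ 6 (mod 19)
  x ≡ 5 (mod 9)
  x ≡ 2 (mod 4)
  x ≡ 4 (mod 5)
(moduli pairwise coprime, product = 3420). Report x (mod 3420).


Product of moduli M = 19 · 9 · 4 · 5 = 3420.
Merge one congruence at a time:
  Start: x ≡ 6 (mod 19).
  Combine with x ≡ 5 (mod 9); new modulus lcm = 171.
    Write x = 6 + 19·t and substitute into x ≡ 5 (mod 9): 19·t ≡ 5 − 6 = -1 (mod 9).
    Reduce coefficients mod 9: 1·t ≡ 8 (mod 9).
    So t ≡ 8 (mod 9).
    Then x = 6 + 19·8 = 158, valid modulo lcm(19, 9) = 171: x ≡ 158 (mod 171).
  Combine with x ≡ 2 (mod 4); new modulus lcm = 684.
    Write x = 158 + 171·t and substitute into x ≡ 2 (mod 4): 171·t ≡ 2 − 158 = -156 (mod 4).
    Reduce coefficients mod 4: 3·t ≡ 0 (mod 4).
    The inverse of 3 mod 4 is 3 (since 3·3 = 9 = 2·4 + 1), so t ≡ 3·0 = 0 ≡ 0 (mod 4).
    Then x = 158 + 171·0 = 158, valid modulo lcm(171, 4) = 684: x ≡ 158 (mod 684).
  Combine with x ≡ 4 (mod 5); new modulus lcm = 3420.
    Write x = 158 + 684·t and substitute into x ≡ 4 (mod 5): 684·t ≡ 4 − 158 = -154 (mod 5).
    Reduce coefficients mod 5: 4·t ≡ 1 (mod 5).
    The inverse of 4 mod 5 is 4 (since 4·4 = 16 = 3·5 + 1), so t ≡ 4·1 = 4 ≡ 4 (mod 5).
    Then x = 158 + 684·4 = 2894, valid modulo lcm(684, 5) = 3420: x ≡ 2894 (mod 3420).
Verify against each original: 2894 mod 19 = 6, 2894 mod 9 = 5, 2894 mod 4 = 2, 2894 mod 5 = 4.

x ≡ 2894 (mod 3420).


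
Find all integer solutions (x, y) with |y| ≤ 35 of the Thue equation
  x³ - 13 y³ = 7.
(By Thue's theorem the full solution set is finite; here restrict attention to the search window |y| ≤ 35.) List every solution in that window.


The equation is x³ - 13y³ = 7. For fixed y, x³ = 13·y³ + 7, so a solution requires the RHS to be a perfect cube.
Strategy: iterate y from -35 to 35, compute RHS = 13·y³ + 7, and check whether it is a (positive or negative) perfect cube.
Check small values of y:
  y = 0: RHS = 7 is not a perfect cube.
  y = 1: RHS = 20 is not a perfect cube.
  y = -1: RHS = -6 is not a perfect cube.
  y = 2: RHS = 111 is not a perfect cube.
  y = -2: RHS = -97 is not a perfect cube.
  y = 3: RHS = 358 is not a perfect cube.
  y = -3: RHS = -344 is not a perfect cube.
Continuing the search up to |y| = 35 finds no solutions either.
No (x, y) in the scanned range satisfies the equation.

No integer solutions with |y| ≤ 35.


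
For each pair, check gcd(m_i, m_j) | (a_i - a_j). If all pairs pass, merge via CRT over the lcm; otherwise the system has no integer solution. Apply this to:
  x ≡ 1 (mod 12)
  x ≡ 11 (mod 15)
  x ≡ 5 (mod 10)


Moduli 12, 15, 10 are not pairwise coprime, so CRT works modulo lcm(m_i) when all pairwise compatibility conditions hold.
Pairwise compatibility: gcd(m_i, m_j) must divide a_i - a_j for every pair.
Merge one congruence at a time:
  Start: x ≡ 1 (mod 12).
  Combine with x ≡ 11 (mod 15): gcd(12, 15) = 3, and 11 - 1 = 10 is NOT divisible by 3.
    ⇒ system is inconsistent (no integer solution).

No solution (the system is inconsistent).


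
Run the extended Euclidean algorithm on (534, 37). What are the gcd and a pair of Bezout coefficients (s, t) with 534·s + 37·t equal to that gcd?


Euclidean algorithm on (534, 37) — divide until remainder is 0:
  534 = 14 · 37 + 16
  37 = 2 · 16 + 5
  16 = 3 · 5 + 1
  5 = 5 · 1 + 0
gcd(534, 37) = 1.
Track Bezout coefficients alongside the remainders: start with r₀ = 534 = a·1 + b·0 (s = 1, t = 0) and r₁ = 37 = a·0 + b·1 (s = 0, t = 1); each new remainder r_{k+1} = r_{k-1} − q_k·r_k inherits s_{k+1} = s_{k-1} − q_k·s_k, t_{k+1} = t_{k-1} − q_k·t_k, so r_k = a·s_k + b·t_k at every step:
  q = 14: r = 16, s = 1 − 14·0 = 1, t = 0 − 14·1 = -14  (check: 534·1 + 37·(-14) = 16)
  q = 2: r = 5, s = 0 − 2·1 = -2, t = 1 − 2·(-14) = 29  (check: 534·(-2) + 37·29 = 5)
  q = 3: r = 1, s = 1 − 3·(-2) = 7, t = -14 − 3·29 = -101  (check: 534·7 + 37·(-101) = 1)
The row with r = 1 (the gcd) gives the Bezout coefficients s = 7, t = -101.
Result: 534 · (7) + 37 · (-101) = 1.

gcd(534, 37) = 1; s = 7, t = -101 (check: 534·7 + 37·(-101) = 1).


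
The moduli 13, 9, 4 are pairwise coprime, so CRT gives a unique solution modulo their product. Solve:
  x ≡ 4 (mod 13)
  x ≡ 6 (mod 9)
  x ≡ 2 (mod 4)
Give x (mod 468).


Moduli 13, 9, 4 are pairwise coprime; by CRT there is a unique solution modulo M = 13 · 9 · 4 = 468.
Solve pairwise, accumulating the modulus:
  Start with x ≡ 4 (mod 13).
  Combine with x ≡ 6 (mod 9): since gcd(13, 9) = 1, we get a unique residue mod 117.
    Write x = 4 + 13·t and substitute into x ≡ 6 (mod 9): 13·t ≡ 6 − 4 = 2 (mod 9).
    Reduce coefficients mod 9: 4·t ≡ 2 (mod 9).
    The inverse of 4 mod 9 is 7 (since 4·7 = 28 = 3·9 + 1), so t ≡ 7·2 = 14 ≡ 5 (mod 9).
    Then x = 4 + 13·5 = 69, valid modulo lcm(13, 9) = 117: x ≡ 69 (mod 117).
  Combine with x ≡ 2 (mod 4): since gcd(117, 4) = 1, we get a unique residue mod 468.
    Write x = 69 + 117·t and substitute into x ≡ 2 (mod 4): 117·t ≡ 2 − 69 = -67 (mod 4).
    Reduce coefficients mod 4: 1·t ≡ 1 (mod 4).
    So t ≡ 1 (mod 4).
    Then x = 69 + 117·1 = 186, valid modulo lcm(117, 4) = 468: x ≡ 186 (mod 468).
Verify: 186 mod 13 = 4 ✓, 186 mod 9 = 6 ✓, 186 mod 4 = 2 ✓.

x ≡ 186 (mod 468).


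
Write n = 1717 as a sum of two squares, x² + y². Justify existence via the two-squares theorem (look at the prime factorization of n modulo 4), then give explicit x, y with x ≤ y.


Step 1: Factor n = 1717 = 17 · 101.
Step 2: Check the mod-4 condition on each prime factor: 17 ≡ 1 (mod 4), exponent 1; 101 ≡ 1 (mod 4), exponent 1.
All primes ≡ 3 (mod 4) appear to even exponent (or don't appear), so by the two-squares theorem n IS expressible as a sum of two squares.
Step 3: Build a representation. Here n = 17 · 101 is a product of primes ≡ 1 (mod 4). Each prime p ≡ 1 (mod 4) is itself a sum of two squares; find a² by testing p − a² for a perfect square:
  17: 17 − 1² = 16 = 4² ⇒ 17 = 1² + 4².
  101: 101 − 1² = 100 = 10² ⇒ 101 = 1² + 10².
  Combine using the Brahmagupta–Fibonacci identity (a² + b²)(c² + d²) = (ac − bd)² + (ad + bc)² = (ac + bd)² + (ad − bc)²:
  17 · 101 = 1717: from (1² + 4²)(1² + 10²), take (1·1 − 4·10, 1·10 + 4·1) = (1 − 40, 10 + 4) = (-39, 14); dropping signs (only squares matter) gives (39, 14); check 39² + 14² = 1521 + 196 = 1717 ✓.
Step 4: Order so x ≤ y and verify: 14² + 39² = 196 + 1521 = 1717 = n. ✓

n = 1717 = 14² + 39² (one valid representation with x ≤ y).


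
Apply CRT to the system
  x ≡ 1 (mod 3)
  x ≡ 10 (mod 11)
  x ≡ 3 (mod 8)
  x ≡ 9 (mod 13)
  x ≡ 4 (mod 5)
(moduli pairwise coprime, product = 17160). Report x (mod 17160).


Product of moduli M = 3 · 11 · 8 · 13 · 5 = 17160.
Merge one congruence at a time:
  Start: x ≡ 1 (mod 3).
  Combine with x ≡ 10 (mod 11); new modulus lcm = 33.
    Write x = 1 + 3·t and substitute into x ≡ 10 (mod 11): 3·t ≡ 10 − 1 = 9 (mod 11).
    The inverse of 3 mod 11 is 4 (since 3·4 = 12 = 1·11 + 1), so t ≡ 4·9 = 36 ≡ 3 (mod 11).
    Then x = 1 + 3·3 = 10, valid modulo lcm(3, 11) = 33: x ≡ 10 (mod 33).
  Combine with x ≡ 3 (mod 8); new modulus lcm = 264.
    Write x = 10 + 33·t and substitute into x ≡ 3 (mod 8): 33·t ≡ 3 − 10 = -7 (mod 8).
    Reduce coefficients mod 8: 1·t ≡ 1 (mod 8).
    So t ≡ 1 (mod 8).
    Then x = 10 + 33·1 = 43, valid modulo lcm(33, 8) = 264: x ≡ 43 (mod 264).
  Combine with x ≡ 9 (mod 13); new modulus lcm = 3432.
    Write x = 43 + 264·t and substitute into x ≡ 9 (mod 13): 264·t ≡ 9 − 43 = -34 (mod 13).
    Reduce coefficients mod 13: 4·t ≡ 5 (mod 13).
    The inverse of 4 mod 13 is 10 (since 4·10 = 40 = 3·13 + 1), so t ≡ 10·5 = 50 ≡ 11 (mod 13).
    Then x = 43 + 264·11 = 2947, valid modulo lcm(264, 13) = 3432: x ≡ 2947 (mod 3432).
  Combine with x ≡ 4 (mod 5); new modulus lcm = 17160.
    Write x = 2947 + 3432·t and substitute into x ≡ 4 (mod 5): 3432·t ≡ 4 − 2947 = -2943 (mod 5).
    Reduce coefficients mod 5: 2·t ≡ 2 (mod 5).
    The inverse of 2 mod 5 is 3 (since 2·3 = 6 = 1·5 + 1), so t ≡ 3·2 = 6 ≡ 1 (mod 5).
    Then x = 2947 + 3432·1 = 6379, valid modulo lcm(3432, 5) = 17160: x ≡ 6379 (mod 17160).
Verify against each original: 6379 mod 3 = 1, 6379 mod 11 = 10, 6379 mod 8 = 3, 6379 mod 13 = 9, 6379 mod 5 = 4.

x ≡ 6379 (mod 17160).
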